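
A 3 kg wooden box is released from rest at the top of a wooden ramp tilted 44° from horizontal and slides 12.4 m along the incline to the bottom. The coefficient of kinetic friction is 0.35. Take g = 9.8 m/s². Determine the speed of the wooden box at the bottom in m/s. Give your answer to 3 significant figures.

10.4 m/s

The weight component along the incline is mg sin 44° = 20.423 N and the normal force is N = mg cos 44° = 21.149 N.
Friction up the slope is f = μN = 0.35 × 21.149 = 7.402 N, so the net downslope force is 20.423 − 7.402 = 13.021 N and a = 13.021 / 3 = 4.3403 m/s².
Starting from rest over a distance of 12.4 m, v² = 2aL = 2 × 4.3403 × 12.4 = 107.6394, so v = 10.3749 m/s.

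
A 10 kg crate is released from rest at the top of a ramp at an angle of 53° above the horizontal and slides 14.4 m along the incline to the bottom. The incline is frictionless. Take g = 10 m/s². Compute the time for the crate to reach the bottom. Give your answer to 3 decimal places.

1.899 s

The weight component along the incline is mg sin 53° = 79.864 N and the normal force is N = mg cos 53° = 60.182 N.
With no friction, a = g sin 53° = 7.9864 m/s².
Starting from rest, L = ½at², so t = √(2L/a) = √(2 × 14.4 / 7.9864) = 1.8990 s.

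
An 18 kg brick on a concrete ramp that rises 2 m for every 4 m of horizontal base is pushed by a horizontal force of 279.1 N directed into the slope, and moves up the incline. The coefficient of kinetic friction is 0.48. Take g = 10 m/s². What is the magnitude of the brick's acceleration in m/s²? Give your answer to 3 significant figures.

The horizontal push has components F cos 26.57° = 279.1 × 0.8944 = 249.627 N up the incline and F sin 26.57° = 279.1 × 0.4472 = 124.814 N pressing into the surface.
The normal force is therefore N = mg cos 26.57° + F sin 26.57° = 160.992 + 124.814 = 285.806 N, and kinetic friction down the slope is μN = 0.48 × 285.806 = 137.187 N.
Along the incline: F cos 26.57° − mg sin 26.57° − μN = ma, so 249.627 − 80.496 − 137.187 = 18 a, giving a = 1.7747 m/s².

1.77 m/s²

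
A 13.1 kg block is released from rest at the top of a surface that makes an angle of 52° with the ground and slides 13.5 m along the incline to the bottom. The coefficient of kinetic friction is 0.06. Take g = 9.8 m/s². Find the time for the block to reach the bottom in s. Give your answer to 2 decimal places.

1.92 s

The weight component along the incline is mg sin 52° = 101.165 N and the normal force is N = mg cos 52° = 79.039 N.
Friction up the slope is f = μN = 0.06 × 79.039 = 4.742 N, so the net downslope force is 101.165 − 4.742 = 96.423 N and a = 96.423 / 13.1 = 7.3605 m/s².
Starting from rest, L = ½at², so t = √(2L/a) = √(2 × 13.5 / 7.3605) = 1.9153 s.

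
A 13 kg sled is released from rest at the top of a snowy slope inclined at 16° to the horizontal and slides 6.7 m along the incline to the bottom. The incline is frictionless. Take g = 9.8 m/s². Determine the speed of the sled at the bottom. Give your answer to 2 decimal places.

6.02 m/s

The weight component along the incline is mg sin 16° = 35.116 N and the normal force is N = mg cos 16° = 122.465 N.
With no friction, a = g sin 16° = 2.7012 m/s².
Starting from rest over a distance of 6.7 m, v² = 2aL = 2 × 2.7012 × 6.7 = 36.1961, so v = 6.0163 m/s.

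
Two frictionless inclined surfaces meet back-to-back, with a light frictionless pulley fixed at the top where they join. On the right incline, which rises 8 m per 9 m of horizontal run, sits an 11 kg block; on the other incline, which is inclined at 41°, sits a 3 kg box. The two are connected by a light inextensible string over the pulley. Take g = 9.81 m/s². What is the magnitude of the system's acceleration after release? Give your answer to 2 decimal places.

Resolve each weight along its own incline: the 11 kg mass has component 11 × 9.81 × sin 41.63° = 71.692 N down its slope, and the 3 kg mass has 3 × 9.81 × sin 41° = 19.308 N down its slope.
The 11 kg side's 71.692 N exceeds the other side's 19.308 N, so that mass slides down and the 3 kg mass slides up. Taking that direction as positive, Newton's second law for the whole system gives 71.692 − 19.308 = (11 + 3) a, so a = 52.384 / 14 = 3.7417 m/s².

3.74 m/s²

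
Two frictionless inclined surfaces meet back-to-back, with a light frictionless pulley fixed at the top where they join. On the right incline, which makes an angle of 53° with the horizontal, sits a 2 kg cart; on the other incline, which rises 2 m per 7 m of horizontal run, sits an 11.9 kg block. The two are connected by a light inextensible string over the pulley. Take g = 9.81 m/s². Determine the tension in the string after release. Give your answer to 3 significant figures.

Resolve each weight along its own incline: the 2 kg mass has component 2 × 9.81 × sin 53° = 15.669 N down its slope, and the 11.9 kg mass has 11.9 × 9.81 × sin 15.95° = 32.071 N down its slope.
The 11.9 kg side's 32.071 N exceeds the other side's 15.669 N, so that mass slides down and the 2 kg mass slides up. Taking that direction as positive, Newton's second law for the whole system gives 32.071 − 15.669 = (2 + 11.9) a, so a = 16.402 / 13.9 = 1.1800 m/s².
For the 2 kg mass (up-slope positive): T − 15.669 = 2 × 1.1800, so T = 18.029 N.

18.0 N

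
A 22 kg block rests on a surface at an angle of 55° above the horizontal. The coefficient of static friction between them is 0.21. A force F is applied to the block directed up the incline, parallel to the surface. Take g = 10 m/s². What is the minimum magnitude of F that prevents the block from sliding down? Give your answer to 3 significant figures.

The normal force is N = mg cos 55° = 126.187 N. With F at its minimum the block is on the verge of sliding down, so static friction is at its maximum μ_s N = 0.21 × 126.187 = 26.499 N and acts up the slope.
Equilibrium along the incline: F + μ_s N = mg sin 55°, so F = 180.213 − 26.499 = 153.714 N.

154 N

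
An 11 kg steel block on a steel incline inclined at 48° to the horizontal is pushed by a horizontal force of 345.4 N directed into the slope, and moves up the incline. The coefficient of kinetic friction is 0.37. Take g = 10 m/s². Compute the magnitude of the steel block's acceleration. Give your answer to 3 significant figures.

2.47 m/s²

The horizontal push has components F cos 48° = 345.4 × 0.6691 = 231.107 N up the incline and F sin 48° = 345.4 × 0.7431 = 256.667 N pressing into the surface.
The normal force is therefore N = mg cos 48° + F sin 48° = 73.601 + 256.667 = 330.268 N, and kinetic friction down the slope is μN = 0.37 × 330.268 = 122.199 N.
Along the incline: F cos 48° − mg sin 48° − μN = ma, so 231.107 − 81.741 − 122.199 = 11 a, giving a = 2.4697 m/s².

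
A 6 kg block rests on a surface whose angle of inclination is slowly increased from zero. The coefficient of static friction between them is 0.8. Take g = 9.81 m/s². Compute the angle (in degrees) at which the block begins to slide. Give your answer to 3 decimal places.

At the threshold of sliding, static friction is at its maximum μ_s N and exactly balances the weight component along the incline: mg sin θ = μ_s mg cos θ.
Hence tan θ = μ_s = 0.8, so θ = arctan(0.8) = 38.6598°.

38.660°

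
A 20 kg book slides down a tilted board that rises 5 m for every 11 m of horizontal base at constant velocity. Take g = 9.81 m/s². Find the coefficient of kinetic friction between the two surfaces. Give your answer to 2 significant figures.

0.45

At constant velocity the net force along the incline is zero: mg sin 24.44° = μ mg cos 24.44°.
So μ = tan 24.44° = 0.4138 / 0.9104 = 0.4545.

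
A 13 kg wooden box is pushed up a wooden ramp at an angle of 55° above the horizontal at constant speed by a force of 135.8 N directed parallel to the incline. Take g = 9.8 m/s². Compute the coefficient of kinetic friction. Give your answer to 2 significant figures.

0.43

At constant speed ΣF = 0 along the incline. The applied 135.8 N acts up the slope; the weight component mg sin 55° = 104.360 N and kinetic friction μN both act down the slope.
So 135.8 = 104.360 + μ × 73.074, giving μ = (135.8 − 104.360) / 73.074 = 0.4302.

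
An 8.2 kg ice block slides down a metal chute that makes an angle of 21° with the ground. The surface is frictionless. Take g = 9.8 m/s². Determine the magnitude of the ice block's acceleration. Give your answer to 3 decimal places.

3.512 m/s²

Resolving the weight along the incline: the component pulling the ice block down the slope is mg sin 21° = 8.2 × 9.8 × 0.3584 = 28.801 N, and the normal force is N = mg cos 21° = 8.2 × 9.8 × 0.9336 = 75.024 N.
With no friction the net force along the incline is 28.801 N, so a = g sin 21° = 28.801 / 8.2 = 3.5123 m/s².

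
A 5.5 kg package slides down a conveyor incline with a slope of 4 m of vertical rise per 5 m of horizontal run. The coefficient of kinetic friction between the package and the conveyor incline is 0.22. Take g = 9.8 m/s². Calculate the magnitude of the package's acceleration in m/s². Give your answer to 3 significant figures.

4.44 m/s²

Resolving the weight along the incline: the component pulling the package down the slope is mg sin 38.66° = 5.5 × 9.8 × 0.6247 = 33.671 N, and the normal force is N = mg cos 38.66° = 5.5 × 9.8 × 0.7809 = 42.091 N.
Kinetic friction acts up the slope with magnitude f = μN = 0.22 × 42.091 = 9.260 N.
Net force along the incline is 33.671 − 9.260 = 24.411 N, so a = 24.411 / 5.5 = 4.4384 m/s².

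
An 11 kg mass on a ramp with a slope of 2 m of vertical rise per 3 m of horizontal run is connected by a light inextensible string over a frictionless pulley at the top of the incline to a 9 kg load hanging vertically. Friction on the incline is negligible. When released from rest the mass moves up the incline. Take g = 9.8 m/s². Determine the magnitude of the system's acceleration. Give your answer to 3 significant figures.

1.42 m/s²

For the mass on the incline: the weight component along the slope is m₁g sin 33.69° = 11 × 9.8 × 0.5547 = 59.797 N and the normal force is N = m₁g cos 33.69° = 89.695 N.
Newton's second law for the mass (up-slope positive): T − 59.797 = 11 a. For the hanging load (downward positive): 9 × 9.8 − T = 9 a.
Adding the two equations eliminates T: 28.403 = 20 a, so a = 1.4202 m/s².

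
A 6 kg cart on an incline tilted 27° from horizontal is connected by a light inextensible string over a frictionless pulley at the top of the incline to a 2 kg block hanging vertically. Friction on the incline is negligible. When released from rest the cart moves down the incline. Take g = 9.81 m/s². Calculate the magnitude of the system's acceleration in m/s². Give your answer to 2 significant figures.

For the cart on the incline: the weight component along the slope is m₁g sin 27° = 6 × 9.81 × 0.4540 = 26.722 N and the normal force is N = m₁g cos 27° = 52.445 N.
Newton's second law for the cart (down-slope positive): 26.722 − T = 6 a. For the hanging block (upward positive): T − 2 × 9.81 = 2 a.
Adding the two equations eliminates T: 7.102 = 8 a, so a = 0.8878 m/s².

0.89 m/s²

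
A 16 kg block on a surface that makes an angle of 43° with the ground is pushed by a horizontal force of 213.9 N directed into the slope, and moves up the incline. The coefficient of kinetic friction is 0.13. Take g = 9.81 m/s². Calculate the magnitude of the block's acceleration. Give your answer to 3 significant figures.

The horizontal push has components F cos 43° = 213.9 × 0.7314 = 156.446 N up the incline and F sin 43° = 213.9 × 0.6820 = 145.880 N pressing into the surface.
The normal force is therefore N = mg cos 43° + F sin 43° = 114.801 + 145.880 = 260.681 N, and kinetic friction down the slope is μN = 0.13 × 260.681 = 33.889 N.
Along the incline: F cos 43° − mg sin 43° − μN = ma, so 156.446 − 107.047 − 33.889 = 16 a, giving a = 0.9694 m/s².

0.969 m/s²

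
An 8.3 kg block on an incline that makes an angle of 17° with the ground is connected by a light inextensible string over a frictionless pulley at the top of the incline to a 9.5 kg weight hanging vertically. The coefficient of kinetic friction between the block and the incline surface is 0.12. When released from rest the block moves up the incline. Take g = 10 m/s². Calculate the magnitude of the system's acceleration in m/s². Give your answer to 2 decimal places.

3.44 m/s²

For the block on the incline: the weight component along the slope is m₁g sin 17° = 8.3 × 10 × 0.2924 = 24.269 N and the normal force is N = m₁g cos 17° = 79.373 N.
Kinetic friction opposes the block's motion up the incline: f = μN = 0.12 × 79.373 = 9.525 N acting down the slope.
Newton's second law for the block (up-slope positive): T − 24.269 − 9.525 = 8.3 a. For the hanging weight (downward positive): 9.5 × 10 − T = 9.5 a.
Adding the two equations eliminates T: 61.206 = 17.8 a, so a = 3.4385 m/s².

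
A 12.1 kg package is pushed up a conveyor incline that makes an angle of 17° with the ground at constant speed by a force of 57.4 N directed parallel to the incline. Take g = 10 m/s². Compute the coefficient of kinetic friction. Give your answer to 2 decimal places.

0.19

At constant speed ΣF = 0 along the incline. The applied 57.4 N acts up the slope; the weight component mg sin 17° = 35.377 N and kinetic friction μN both act down the slope.
So 57.4 = 35.377 + μ × 115.713, giving μ = (57.4 − 35.377) / 115.713 = 0.1903.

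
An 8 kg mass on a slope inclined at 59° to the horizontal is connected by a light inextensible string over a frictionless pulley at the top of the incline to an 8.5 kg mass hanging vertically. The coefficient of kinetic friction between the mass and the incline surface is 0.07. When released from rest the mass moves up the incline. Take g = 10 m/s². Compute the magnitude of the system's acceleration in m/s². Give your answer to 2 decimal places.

0.82 m/s²

For the mass on the incline: the weight component along the slope is m₁g sin 59° = 8 × 10 × 0.8572 = 68.576 N and the normal force is N = m₁g cos 59° = 41.203 N.
Kinetic friction opposes the mass's motion up the incline: f = μN = 0.07 × 41.203 = 2.884 N acting down the slope.
Newton's second law for the mass (up-slope positive): T − 68.576 − 2.884 = 8 a. For the hanging mass (downward positive): 8.5 × 10 − T = 8.5 a.
Adding the two equations eliminates T: 13.540 = 16.5 a, so a = 0.8206 m/s².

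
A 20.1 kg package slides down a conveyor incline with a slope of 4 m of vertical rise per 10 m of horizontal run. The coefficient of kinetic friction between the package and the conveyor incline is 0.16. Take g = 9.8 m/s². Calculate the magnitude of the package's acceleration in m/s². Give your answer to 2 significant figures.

2.2 m/s²

Resolving the weight along the incline: the component pulling the package down the slope is mg sin 21.80° = 20.1 × 9.8 × 0.3714 = 73.158 N, and the normal force is N = mg cos 21.80° = 20.1 × 9.8 × 0.9285 = 182.896 N.
Kinetic friction acts up the slope with magnitude f = μN = 0.16 × 182.896 = 29.263 N.
Net force along the incline is 73.158 − 29.263 = 43.895 N, so a = 43.895 / 20.1 = 2.1838 m/s².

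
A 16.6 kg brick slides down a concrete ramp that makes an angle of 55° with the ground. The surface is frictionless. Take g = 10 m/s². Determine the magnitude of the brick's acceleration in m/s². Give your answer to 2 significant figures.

8.2 m/s²

Resolving the weight along the incline: the component pulling the brick down the slope is mg sin 55° = 16.6 × 10 × 0.8192 = 135.987 N, and the normal force is N = mg cos 55° = 16.6 × 10 × 0.5736 = 95.218 N.
With no friction the net force along the incline is 135.987 N, so a = g sin 55° = 135.987 / 16.6 = 8.1920 m/s².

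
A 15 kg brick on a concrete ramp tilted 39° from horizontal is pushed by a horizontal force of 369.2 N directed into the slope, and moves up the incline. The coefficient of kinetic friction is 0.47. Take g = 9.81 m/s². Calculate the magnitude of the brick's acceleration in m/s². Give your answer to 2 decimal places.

2.09 m/s²

The horizontal push has components F cos 39° = 369.2 × 0.7771 = 286.905 N up the incline and F sin 39° = 369.2 × 0.6293 = 232.338 N pressing into the surface.
The normal force is therefore N = mg cos 39° + F sin 39° = 114.350 + 232.338 = 346.688 N, and kinetic friction down the slope is μN = 0.47 × 346.688 = 162.943 N.
Along the incline: F cos 39° − mg sin 39° − μN = ma, so 286.905 − 92.601 − 162.943 = 15 a, giving a = 2.0907 m/s².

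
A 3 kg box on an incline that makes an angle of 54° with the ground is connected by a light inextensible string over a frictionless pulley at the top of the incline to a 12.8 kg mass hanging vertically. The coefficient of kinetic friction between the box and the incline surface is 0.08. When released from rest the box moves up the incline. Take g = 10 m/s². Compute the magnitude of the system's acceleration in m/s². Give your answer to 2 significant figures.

For the box on the incline: the weight component along the slope is m₁g sin 54° = 3 × 10 × 0.8090 = 24.270 N and the normal force is N = m₁g cos 54° = 17.634 N.
Kinetic friction opposes the box's motion up the incline: f = μN = 0.08 × 17.634 = 1.411 N acting down the slope.
Newton's second law for the box (up-slope positive): T − 24.270 − 1.411 = 3 a. For the hanging mass (downward positive): 12.8 × 10 − T = 12.8 a.
Adding the two equations eliminates T: 102.319 = 15.8 a, so a = 6.4759 m/s².

6.5 m/s²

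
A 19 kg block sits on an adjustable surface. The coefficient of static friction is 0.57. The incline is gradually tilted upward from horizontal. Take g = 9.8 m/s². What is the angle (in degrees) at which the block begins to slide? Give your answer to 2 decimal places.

At the threshold of sliding, static friction is at its maximum μ_s N and exactly balances the weight component along the incline: mg sin θ = μ_s mg cos θ.
Hence tan θ = μ_s = 0.57, so θ = arctan(0.57) = 29.6831°.

29.68°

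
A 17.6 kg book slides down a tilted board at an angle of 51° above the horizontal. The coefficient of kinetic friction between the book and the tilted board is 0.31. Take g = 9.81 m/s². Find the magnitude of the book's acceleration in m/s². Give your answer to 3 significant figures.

Resolving the weight along the incline: the component pulling the book down the slope is mg sin 51° = 17.6 × 9.81 × 0.7771 = 134.171 N, and the normal force is N = mg cos 51° = 17.6 × 9.81 × 0.6293 = 108.652 N.
Kinetic friction acts up the slope with magnitude f = μN = 0.31 × 108.652 = 33.682 N.
Net force along the incline is 134.171 − 33.682 = 100.489 N, so a = 100.489 / 17.6 = 5.7096 m/s².

5.71 m/s²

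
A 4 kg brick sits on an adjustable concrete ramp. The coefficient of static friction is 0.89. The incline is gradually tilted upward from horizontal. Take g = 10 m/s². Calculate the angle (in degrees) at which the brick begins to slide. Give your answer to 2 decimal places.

At the threshold of sliding, static friction is at its maximum μ_s N and exactly balances the weight component along the incline: mg sin θ = μ_s mg cos θ.
Hence tan θ = μ_s = 0.89, so θ = arctan(0.89) = 41.6691°.

41.67°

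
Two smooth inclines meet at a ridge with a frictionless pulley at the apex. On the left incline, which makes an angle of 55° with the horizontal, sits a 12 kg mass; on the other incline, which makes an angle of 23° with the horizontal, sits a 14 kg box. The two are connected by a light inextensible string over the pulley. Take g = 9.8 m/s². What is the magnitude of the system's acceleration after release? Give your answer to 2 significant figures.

Resolve each weight along its own incline: the 12 kg mass has component 12 × 9.8 × sin 55° = 96.332 N down its slope, and the 14 kg mass has 14 × 9.8 × sin 23° = 53.608 N down its slope.
The 12 kg side's 96.332 N exceeds the other side's 53.608 N, so that mass slides down and the 14 kg mass slides up. Taking that direction as positive, Newton's second law for the whole system gives 96.332 − 53.608 = (12 + 14) a, so a = 42.724 / 26 = 1.6432 m/s².

1.6 m/s²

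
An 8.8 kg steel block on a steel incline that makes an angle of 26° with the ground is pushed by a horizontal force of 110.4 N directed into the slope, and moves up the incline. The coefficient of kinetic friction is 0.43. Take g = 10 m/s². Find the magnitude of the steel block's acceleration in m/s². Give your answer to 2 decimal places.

The horizontal push has components F cos 26° = 110.4 × 0.8988 = 99.228 N up the incline and F sin 26° = 110.4 × 0.4384 = 48.399 N pressing into the surface.
The normal force is therefore N = mg cos 26° + F sin 26° = 79.094 + 48.399 = 127.493 N, and kinetic friction down the slope is μN = 0.43 × 127.493 = 54.822 N.
Along the incline: F cos 26° − mg sin 26° − μN = ma, so 99.228 − 38.579 − 54.822 = 8.8 a, giving a = 0.6622 m/s².

0.66 m/s²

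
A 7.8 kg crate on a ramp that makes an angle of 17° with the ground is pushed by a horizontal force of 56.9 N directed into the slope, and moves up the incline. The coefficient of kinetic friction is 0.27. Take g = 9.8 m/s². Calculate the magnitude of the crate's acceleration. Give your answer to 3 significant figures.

The horizontal push has components F cos 17° = 56.9 × 0.9563 = 54.413 N up the incline and F sin 17° = 56.9 × 0.2924 = 16.638 N pressing into the surface.
The normal force is therefore N = mg cos 17° + F sin 17° = 73.100 + 16.638 = 89.738 N, and kinetic friction down the slope is μN = 0.27 × 89.738 = 24.229 N.
Along the incline: F cos 17° − mg sin 17° − μN = ma, so 54.413 − 22.351 − 24.229 = 7.8 a, giving a = 1.0042 m/s².

1.00 m/s²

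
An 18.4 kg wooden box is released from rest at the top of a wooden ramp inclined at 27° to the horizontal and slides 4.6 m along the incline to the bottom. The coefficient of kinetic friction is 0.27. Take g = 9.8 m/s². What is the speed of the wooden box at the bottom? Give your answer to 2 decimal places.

The weight component along the incline is mg sin 27° = 81.864 N and the normal force is N = mg cos 27° = 160.666 N.
Friction up the slope is f = μN = 0.27 × 160.666 = 43.380 N, so the net downslope force is 81.864 − 43.380 = 38.484 N and a = 38.484 / 18.4 = 2.0915 m/s².
Starting from rest over a distance of 4.6 m, v² = 2aL = 2 × 2.0915 × 4.6 = 19.2418, so v = 4.3865 m/s.

4.39 m/s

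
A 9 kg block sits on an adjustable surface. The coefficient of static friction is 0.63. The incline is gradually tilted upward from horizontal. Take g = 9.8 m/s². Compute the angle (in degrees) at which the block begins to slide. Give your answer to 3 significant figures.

32.2°

At the threshold of sliding, static friction is at its maximum μ_s N and exactly balances the weight component along the incline: mg sin θ = μ_s mg cos θ.
Hence tan θ = μ_s = 0.63, so θ = arctan(0.63) = 32.2109°.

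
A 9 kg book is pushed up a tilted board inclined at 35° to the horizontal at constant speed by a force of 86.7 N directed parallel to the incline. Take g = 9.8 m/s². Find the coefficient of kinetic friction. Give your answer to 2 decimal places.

0.50

At constant speed ΣF = 0 along the incline. The applied 86.7 N acts up the slope; the weight component mg sin 35° = 50.589 N and kinetic friction μN both act down the slope.
So 86.7 = 50.589 + μ × 72.249, giving μ = (86.7 − 50.589) / 72.249 = 0.4998.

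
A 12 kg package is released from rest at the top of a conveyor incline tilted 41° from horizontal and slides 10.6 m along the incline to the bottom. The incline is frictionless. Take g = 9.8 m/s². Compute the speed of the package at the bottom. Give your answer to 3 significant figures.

The weight component along the incline is mg sin 41° = 77.153 N and the normal force is N = mg cos 41° = 88.754 N.
With no friction, a = g sin 41° = 6.4294 m/s².
Starting from rest over a distance of 10.6 m, v² = 2aL = 2 × 6.4294 × 10.6 = 136.3033, so v = 11.6749 m/s.

11.7 m/s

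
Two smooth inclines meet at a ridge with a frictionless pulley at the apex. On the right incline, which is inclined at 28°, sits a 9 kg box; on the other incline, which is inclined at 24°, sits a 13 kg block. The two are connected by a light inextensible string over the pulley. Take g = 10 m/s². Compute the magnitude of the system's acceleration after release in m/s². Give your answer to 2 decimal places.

0.48 m/s²

Resolve each weight along its own incline: the 9 kg mass has component 9 × 10 × sin 28° = 42.252 N down its slope, and the 13 kg mass has 13 × 10 × sin 24° = 52.876 N down its slope.
The 13 kg side's 52.876 N exceeds the other side's 42.252 N, so that mass slides down and the 9 kg mass slides up. Taking that direction as positive, Newton's second law for the whole system gives 52.876 − 42.252 = (9 + 13) a, so a = 10.624 / 22 = 0.4829 m/s².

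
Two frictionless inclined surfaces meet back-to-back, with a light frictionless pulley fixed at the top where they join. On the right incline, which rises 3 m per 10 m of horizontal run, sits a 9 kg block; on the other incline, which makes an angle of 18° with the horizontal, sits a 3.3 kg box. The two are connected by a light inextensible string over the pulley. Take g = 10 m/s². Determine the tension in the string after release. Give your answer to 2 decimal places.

14.40 N

Resolve each weight along its own incline: the 9 kg mass has component 9 × 10 × sin 16.70° = 25.861 N down its slope, and the 3.3 kg mass has 3.3 × 10 × sin 18° = 10.198 N down its slope.
The 9 kg side's 25.861 N exceeds the other side's 10.198 N, so that mass slides down and the 3.3 kg mass slides up. Taking that direction as positive, Newton's second law for the whole system gives 25.861 − 10.198 = (9 + 3.3) a, so a = 15.663 / 12.3 = 1.2734 m/s².
For the 3.3 kg mass (up-slope positive): T − 10.198 = 3.3 × 1.2734, so T = 14.400 N.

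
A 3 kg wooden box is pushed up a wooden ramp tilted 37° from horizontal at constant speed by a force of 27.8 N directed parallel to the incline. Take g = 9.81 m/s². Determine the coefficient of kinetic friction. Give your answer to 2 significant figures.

At constant speed ΣF = 0 along the incline. The applied 27.8 N acts up the slope; the weight component mg sin 37° = 17.711 N and kinetic friction μN both act down the slope.
So 27.8 = 17.711 + μ × 23.504, giving μ = (27.8 − 17.711) / 23.504 = 0.4292.

0.43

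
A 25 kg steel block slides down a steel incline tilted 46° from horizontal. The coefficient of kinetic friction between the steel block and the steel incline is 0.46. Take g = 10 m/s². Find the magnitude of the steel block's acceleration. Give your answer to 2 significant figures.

4.0 m/s²

Resolving the weight along the incline: the component pulling the steel block down the slope is mg sin 46° = 25 × 10 × 0.7193 = 179.825 N, and the normal force is N = mg cos 46° = 25 × 10 × 0.6947 = 173.675 N.
Kinetic friction acts up the slope with magnitude f = μN = 0.46 × 173.675 = 79.891 N.
Net force along the incline is 179.825 − 79.891 = 99.934 N, so a = 99.934 / 25 = 3.9974 m/s².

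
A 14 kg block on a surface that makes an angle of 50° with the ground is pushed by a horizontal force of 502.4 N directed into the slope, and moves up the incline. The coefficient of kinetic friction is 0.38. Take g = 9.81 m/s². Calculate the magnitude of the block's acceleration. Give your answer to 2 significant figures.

2.7 m/s²

The horizontal push has components F cos 50° = 502.4 × 0.6428 = 322.943 N up the incline and F sin 50° = 502.4 × 0.7660 = 384.838 N pressing into the surface.
The normal force is therefore N = mg cos 50° + F sin 50° = 88.282 + 384.838 = 473.120 N, and kinetic friction down the slope is μN = 0.38 × 473.120 = 179.786 N.
Along the incline: F cos 50° − mg sin 50° − μN = ma, so 322.943 − 105.202 − 179.786 = 14 a, giving a = 2.7111 m/s².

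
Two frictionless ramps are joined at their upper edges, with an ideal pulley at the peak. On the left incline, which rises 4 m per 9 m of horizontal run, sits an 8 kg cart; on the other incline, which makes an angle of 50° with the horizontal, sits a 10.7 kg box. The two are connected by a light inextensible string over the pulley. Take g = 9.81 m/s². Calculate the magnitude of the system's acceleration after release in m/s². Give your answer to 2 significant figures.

2.6 m/s²

Resolve each weight along its own incline: the 8 kg mass has component 8 × 9.81 × sin 23.96° = 31.874 N down its slope, and the 10.7 kg mass has 10.7 × 9.81 × sin 50° = 80.409 N down its slope.
The 10.7 kg side's 80.409 N exceeds the other side's 31.874 N, so that mass slides down and the 8 kg mass slides up. Taking that direction as positive, Newton's second law for the whole system gives 80.409 − 31.874 = (8 + 10.7) a, so a = 48.535 / 18.7 = 2.5955 m/s².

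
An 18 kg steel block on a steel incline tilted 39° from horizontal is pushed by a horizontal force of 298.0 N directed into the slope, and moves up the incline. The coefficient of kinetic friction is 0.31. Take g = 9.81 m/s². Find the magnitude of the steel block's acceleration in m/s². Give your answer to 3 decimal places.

1.099 m/s²

The horizontal push has components F cos 39° = 298.0 × 0.7771 = 231.576 N up the incline and F sin 39° = 298.0 × 0.6293 = 187.531 N pressing into the surface.
The normal force is therefore N = mg cos 39° + F sin 39° = 137.220 + 187.531 = 324.751 N, and kinetic friction down the slope is μN = 0.31 × 324.751 = 100.673 N.
Along the incline: F cos 39° − mg sin 39° − μN = ma, so 231.576 − 111.122 − 100.673 = 18 a, giving a = 1.0989 m/s².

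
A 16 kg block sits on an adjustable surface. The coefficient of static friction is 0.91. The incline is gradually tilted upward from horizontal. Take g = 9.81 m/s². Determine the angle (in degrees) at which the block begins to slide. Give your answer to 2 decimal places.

At the threshold of sliding, static friction is at its maximum μ_s N and exactly balances the weight component along the incline: mg sin θ = μ_s mg cos θ.
Hence tan θ = μ_s = 0.91, so θ = arctan(0.91) = 42.3022°.

42.30°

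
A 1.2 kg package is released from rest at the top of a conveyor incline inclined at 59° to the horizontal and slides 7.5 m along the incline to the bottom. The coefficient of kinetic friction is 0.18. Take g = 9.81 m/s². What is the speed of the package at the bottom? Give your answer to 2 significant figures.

11 m/s

The weight component along the incline is mg sin 59° = 10.091 N and the normal force is N = mg cos 59° = 6.063 N.
Friction up the slope is f = μN = 0.18 × 6.063 = 1.091 N, so the net downslope force is 10.091 − 1.091 = 9.000 N and a = 9.000 / 1.2 = 7.5000 m/s².
Starting from rest over a distance of 7.5 m, v² = 2aL = 2 × 7.5000 × 7.5 = 112.5000, so v = 10.6066 m/s.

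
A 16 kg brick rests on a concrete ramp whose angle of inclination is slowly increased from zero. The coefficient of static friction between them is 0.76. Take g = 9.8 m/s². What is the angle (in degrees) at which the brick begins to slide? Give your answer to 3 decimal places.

At the threshold of sliding, static friction is at its maximum μ_s N and exactly balances the weight component along the incline: mg sin θ = μ_s mg cos θ.
Hence tan θ = μ_s = 0.76, so θ = arctan(0.76) = 37.2348°.

37.235°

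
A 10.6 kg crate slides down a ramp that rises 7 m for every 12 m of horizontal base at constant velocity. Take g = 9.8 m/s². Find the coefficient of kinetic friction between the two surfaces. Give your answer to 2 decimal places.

0.58

At constant velocity the net force along the incline is zero: mg sin 30.26° = μ mg cos 30.26°.
So μ = tan 30.26° = 0.5039 / 0.8638 = 0.5834.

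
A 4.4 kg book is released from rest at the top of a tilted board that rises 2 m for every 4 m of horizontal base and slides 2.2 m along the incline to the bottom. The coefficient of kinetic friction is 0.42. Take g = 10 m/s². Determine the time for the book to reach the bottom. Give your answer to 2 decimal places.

2.48 s

The weight component along the incline is mg sin 26.57° = 19.677 N and the normal force is N = mg cos 26.57° = 39.355 N.
Friction up the slope is f = μN = 0.42 × 39.355 = 16.529 N, so the net downslope force is 19.677 − 16.529 = 3.148 N and a = 3.148 / 4.4 = 0.7155 m/s².
Starting from rest, L = ½at², so t = √(2L/a) = √(2 × 2.2 / 0.7155) = 2.4798 s.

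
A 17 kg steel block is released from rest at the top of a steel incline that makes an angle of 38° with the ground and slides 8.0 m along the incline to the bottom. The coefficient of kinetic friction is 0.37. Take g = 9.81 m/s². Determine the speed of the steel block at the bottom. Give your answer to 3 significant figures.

7.13 m/s

The weight component along the incline is mg sin 38° = 102.674 N and the normal force is N = mg cos 38° = 131.417 N.
Friction up the slope is f = μN = 0.37 × 131.417 = 48.624 N, so the net downslope force is 102.674 − 48.624 = 54.050 N and a = 54.050 / 17 = 3.1794 m/s².
Starting from rest over a distance of 8.0 m, v² = 2aL = 2 × 3.1794 × 8.0 = 50.8704, so v = 7.1323 m/s.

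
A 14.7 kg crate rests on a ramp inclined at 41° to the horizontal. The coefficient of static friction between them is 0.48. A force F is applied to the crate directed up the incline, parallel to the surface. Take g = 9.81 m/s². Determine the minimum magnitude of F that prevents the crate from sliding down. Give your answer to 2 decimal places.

42.37 N

The normal force is N = mg cos 41° = 108.834 N. With F at its minimum the crate is on the verge of sliding down, so static friction is at its maximum μ_s N = 0.48 × 108.834 = 52.240 N and acts up the slope.
Equilibrium along the incline: F + μ_s N = mg sin 41°, so F = 94.608 − 52.240 = 42.368 N.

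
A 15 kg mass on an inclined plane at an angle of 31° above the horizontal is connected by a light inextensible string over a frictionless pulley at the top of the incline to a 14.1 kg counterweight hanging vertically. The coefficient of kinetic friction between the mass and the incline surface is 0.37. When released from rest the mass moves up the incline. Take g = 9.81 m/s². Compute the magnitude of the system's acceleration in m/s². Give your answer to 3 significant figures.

For the mass on the incline: the weight component along the slope is m₁g sin 31° = 15 × 9.81 × 0.5150 = 75.782 N and the normal force is N = m₁g cos 31° = 126.132 N.
Kinetic friction opposes the mass's motion up the incline: f = μN = 0.37 × 126.132 = 46.669 N acting down the slope.
Newton's second law for the mass (up-slope positive): T − 75.782 − 46.669 = 15 a. For the hanging counterweight (downward positive): 14.1 × 9.81 − T = 14.1 a.
Adding the two equations eliminates T: 15.870 = 29.1 a, so a = 0.5454 m/s².

0.545 m/s²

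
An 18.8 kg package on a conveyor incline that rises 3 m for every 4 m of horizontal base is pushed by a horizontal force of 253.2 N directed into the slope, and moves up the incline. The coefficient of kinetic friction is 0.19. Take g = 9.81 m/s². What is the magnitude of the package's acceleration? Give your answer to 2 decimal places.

The horizontal push has components F cos 36.87° = 253.2 × 0.8000 = 202.560 N up the incline and F sin 36.87° = 253.2 × 0.6000 = 151.920 N pressing into the surface.
The normal force is therefore N = mg cos 36.87° + F sin 36.87° = 147.542 + 151.920 = 299.462 N, and kinetic friction down the slope is μN = 0.19 × 299.462 = 56.898 N.
Along the incline: F cos 36.87° − mg sin 36.87° − μN = ma, so 202.560 − 110.657 − 56.898 = 18.8 a, giving a = 1.8620 m/s².

1.86 m/s²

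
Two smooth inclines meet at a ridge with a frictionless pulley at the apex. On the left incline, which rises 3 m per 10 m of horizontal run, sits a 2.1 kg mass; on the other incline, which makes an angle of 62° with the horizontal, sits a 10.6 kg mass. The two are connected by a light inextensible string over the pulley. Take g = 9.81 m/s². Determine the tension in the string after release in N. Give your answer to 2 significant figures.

Resolve each weight along its own incline: the 2.1 kg mass has component 2.1 × 9.81 × sin 16.70° = 5.920 N down its slope, and the 10.6 kg mass has 10.6 × 9.81 × sin 62° = 91.814 N down its slope.
The 10.6 kg side's 91.814 N exceeds the other side's 5.920 N, so that mass slides down and the 2.1 kg mass slides up. Taking that direction as positive, Newton's second law for the whole system gives 91.814 − 5.920 = (2.1 + 10.6) a, so a = 85.894 / 12.7 = 6.7633 m/s².
For the 2.1 kg mass (up-slope positive): T − 5.920 = 2.1 × 6.7633, so T = 20.123 N.

20 N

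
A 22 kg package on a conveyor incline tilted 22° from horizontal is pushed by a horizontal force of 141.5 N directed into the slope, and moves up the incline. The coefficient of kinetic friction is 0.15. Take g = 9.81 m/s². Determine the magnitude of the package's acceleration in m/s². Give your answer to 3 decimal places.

0.563 m/s²

The horizontal push has components F cos 22° = 141.5 × 0.9272 = 131.199 N up the incline and F sin 22° = 141.5 × 0.3746 = 53.006 N pressing into the surface.
The normal force is therefore N = mg cos 22° + F sin 22° = 200.108 + 53.006 = 253.114 N, and kinetic friction down the slope is μN = 0.15 × 253.114 = 37.967 N.
Along the incline: F cos 22° − mg sin 22° − μN = ma, so 131.199 − 80.846 − 37.967 = 22 a, giving a = 0.5630 m/s².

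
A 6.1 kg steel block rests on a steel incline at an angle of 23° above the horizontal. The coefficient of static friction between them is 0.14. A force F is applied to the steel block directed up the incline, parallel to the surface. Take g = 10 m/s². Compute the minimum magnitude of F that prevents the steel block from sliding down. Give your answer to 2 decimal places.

15.97 N

The normal force is N = mg cos 23° = 56.151 N. With F at its minimum the steel block is on the verge of sliding down, so static friction is at its maximum μ_s N = 0.14 × 56.151 = 7.861 N and acts up the slope.
Equilibrium along the incline: F + μ_s N = mg sin 23°, so F = 23.835 − 7.861 = 15.974 N.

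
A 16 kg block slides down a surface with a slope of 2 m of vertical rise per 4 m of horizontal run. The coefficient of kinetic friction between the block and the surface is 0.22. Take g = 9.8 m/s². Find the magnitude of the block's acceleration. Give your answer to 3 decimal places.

2.454 m/s²

Resolving the weight along the incline: the component pulling the block down the slope is mg sin 26.57° = 16 × 9.8 × 0.4472 = 70.121 N, and the normal force is N = mg cos 26.57° = 16 × 9.8 × 0.8944 = 140.242 N.
Kinetic friction acts up the slope with magnitude f = μN = 0.22 × 140.242 = 30.853 N.
Net force along the incline is 70.121 − 30.853 = 39.268 N, so a = 39.268 / 16 = 2.4543 m/s².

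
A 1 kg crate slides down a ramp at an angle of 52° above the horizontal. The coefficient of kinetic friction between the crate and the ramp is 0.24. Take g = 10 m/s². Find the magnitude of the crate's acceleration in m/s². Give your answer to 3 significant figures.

6.40 m/s²

Resolving the weight along the incline: the component pulling the crate down the slope is mg sin 52° = 1 × 10 × 0.7880 = 7.880 N, and the normal force is N = mg cos 52° = 1 × 10 × 0.6157 = 6.157 N.
Kinetic friction acts up the slope with magnitude f = μN = 0.24 × 6.157 = 1.478 N.
Net force along the incline is 7.880 − 1.478 = 6.402 N, so a = 6.402 / 1 = 6.4020 m/s².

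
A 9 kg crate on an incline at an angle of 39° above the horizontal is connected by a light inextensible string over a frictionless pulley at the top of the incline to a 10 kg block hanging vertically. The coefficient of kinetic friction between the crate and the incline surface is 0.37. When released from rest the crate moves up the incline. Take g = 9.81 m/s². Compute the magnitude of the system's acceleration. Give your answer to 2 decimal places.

For the crate on the incline: the weight component along the slope is m₁g sin 39° = 9 × 9.81 × 0.6293 = 55.561 N and the normal force is N = m₁g cos 39° = 68.614 N.
Kinetic friction opposes the crate's motion up the incline: f = μN = 0.37 × 68.614 = 25.387 N acting down the slope.
Newton's second law for the crate (up-slope positive): T − 55.561 − 25.387 = 9 a. For the hanging block (downward positive): 10 × 9.81 − T = 10 a.
Adding the two equations eliminates T: 17.152 = 19 a, so a = 0.9027 m/s².

0.90 m/s²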